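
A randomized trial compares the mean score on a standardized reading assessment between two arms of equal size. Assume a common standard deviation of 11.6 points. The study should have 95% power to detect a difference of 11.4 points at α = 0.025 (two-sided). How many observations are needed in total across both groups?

For two equal groups, n per group = 2·((z_{α/2} + z_β)·σ/δ)².
z_{α/2} = 2.241; z_β = 1.645 (power 95%).
n = 2 × (3.886 × 11.6 / 11.4)² = 2 × 15.64 = 31.28
Round up: n = 32 per group.
Total across both groups: 2 × 32 = 64.

64 total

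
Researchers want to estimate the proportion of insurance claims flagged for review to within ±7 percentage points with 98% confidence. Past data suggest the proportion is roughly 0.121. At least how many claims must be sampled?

For a proportion with margin E = 0.07 at 98% confidence, z = 2.326.
n = p̂(1−p̂)(z/E)² = 0.121 × 0.879 × (2.326/0.07)² = 117.44
Round up: n = 118.

n = 118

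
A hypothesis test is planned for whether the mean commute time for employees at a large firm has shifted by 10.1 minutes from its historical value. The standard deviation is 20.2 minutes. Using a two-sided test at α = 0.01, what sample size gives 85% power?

n = 53

For a one-sample z-test, n = ((z_{α/2} + z_β)·σ/δ)².
z_{α/2} = 2.576 (two-sided α = 0.01); z_β = 1.036 (power 85% → β = 0.15).
n = (3.612 × 20.2 / 10.1)² = 52.19
Round up: n = 53.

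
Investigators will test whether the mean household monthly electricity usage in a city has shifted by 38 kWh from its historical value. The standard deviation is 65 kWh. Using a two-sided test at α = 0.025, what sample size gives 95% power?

For a one-sample z-test, n = ((z_{α/2} + z_β)·σ/δ)².
z_{α/2} = 2.241 (two-sided α = 0.025); z_β = 1.645 (power 95% → β = 0.05).
n = (3.886 × 65 / 38)² = 44.18
Round up: n = 45.

45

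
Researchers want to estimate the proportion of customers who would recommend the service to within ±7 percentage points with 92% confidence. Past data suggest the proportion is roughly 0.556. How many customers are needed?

n = 155

For a proportion with margin E = 0.07 at 92% confidence, z = 1.751.
n = p̂(1−p̂)(z/E)² = 0.556 × 0.444 × (1.751/0.07)² = 154.47
Round up: n = 155.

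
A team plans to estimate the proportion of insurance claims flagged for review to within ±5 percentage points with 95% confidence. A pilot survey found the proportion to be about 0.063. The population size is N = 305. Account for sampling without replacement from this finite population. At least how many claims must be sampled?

71

For a proportion with margin E = 0.05 at 95% confidence, z = 1.960.
n = p̂(1−p̂)(z/E)² = 0.063 × 0.937 × (1.960/0.05)² = 90.71 — call this n₀.
Finite-population correction with N = 305: n = n₀ / (1 + (n₀−1)/N) = 90.71 / 1.294 = 70.10
Round up: n = 71.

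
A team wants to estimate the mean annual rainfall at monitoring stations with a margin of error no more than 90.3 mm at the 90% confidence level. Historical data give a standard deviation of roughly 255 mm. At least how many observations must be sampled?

22

For a mean, the margin of error is E = z·σ/√n, so n = (zσ/E)².
At 90% confidence, z = 1.645.
n = (1.645 × 255 / 90.3)² = 21.58
Round up: n = 22.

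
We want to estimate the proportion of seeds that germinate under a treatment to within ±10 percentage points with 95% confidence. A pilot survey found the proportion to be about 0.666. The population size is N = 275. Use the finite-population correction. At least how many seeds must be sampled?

66

For a proportion with margin E = 0.1 at 95% confidence, z = 1.960.
n = p̂(1−p̂)(z/E)² = 0.666 × 0.334 × (1.960/0.1)² = 85.45 — call this n₀.
Finite-population correction with N = 275: n = n₀ / (1 + (n₀−1)/N) = 85.45 / 1.307 = 65.38
Round up: n = 66.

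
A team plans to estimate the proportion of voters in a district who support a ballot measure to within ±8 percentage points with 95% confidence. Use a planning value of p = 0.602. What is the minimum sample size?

For a proportion with margin E = 0.08 at 95% confidence, z = 1.960.
n = p̂(1−p̂)(z/E)² = 0.602 × 0.398 × (1.960/0.08)² = 143.82
Round up: n = 144.

144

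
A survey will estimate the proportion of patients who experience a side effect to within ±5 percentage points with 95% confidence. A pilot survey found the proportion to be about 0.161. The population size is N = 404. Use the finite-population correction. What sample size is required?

138

For a proportion with margin E = 0.05 at 95% confidence, z = 1.960.
n = p̂(1−p̂)(z/E)² = 0.161 × 0.839 × (1.960/0.05)² = 207.57 — call this n₀.
Finite-population correction with N = 404: n = n₀ / (1 + (n₀−1)/N) = 207.57 / 1.511 = 137.37
Round up: n = 138.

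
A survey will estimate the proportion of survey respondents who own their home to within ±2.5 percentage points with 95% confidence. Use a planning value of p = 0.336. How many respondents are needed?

For a proportion with margin E = 0.025 at 95% confidence, z = 1.960.
n = p̂(1−p̂)(z/E)² = 0.336 × 0.664 × (1.960/0.025)² = 1371.32
Round up: n = 1372.

1372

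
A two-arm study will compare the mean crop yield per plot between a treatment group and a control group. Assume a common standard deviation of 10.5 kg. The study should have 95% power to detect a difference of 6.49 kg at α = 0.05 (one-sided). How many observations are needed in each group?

For two equal groups, n per group = 2·((z_α + z_β)·σ/δ)².
z_α = 1.645; z_β = 1.645 (power 95%).
n = 2 × (3.290 × 10.5 / 6.49)² = 2 × 28.33 = 56.66
Round up: n = 57 per group.

57 per group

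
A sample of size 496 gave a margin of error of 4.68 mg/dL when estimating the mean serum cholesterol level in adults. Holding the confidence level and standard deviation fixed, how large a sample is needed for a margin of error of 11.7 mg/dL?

Margin of error scales as 1/√n, so n₂ = n₁·(E₁/E₂)².
n₂ = 496 × (4.68/11.7)² = 496 × 0.16 = 79.36
Round up: n₂ = 80.

80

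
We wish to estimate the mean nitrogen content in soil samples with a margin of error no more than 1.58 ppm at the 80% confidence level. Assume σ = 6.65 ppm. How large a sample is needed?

For a mean, the margin of error is E = z·σ/√n, so n = (zσ/E)².
At 80% confidence, z = 1.282.
n = (1.282 × 6.65 / 1.58)² = 29.11
Round up: n = 30.

n = 30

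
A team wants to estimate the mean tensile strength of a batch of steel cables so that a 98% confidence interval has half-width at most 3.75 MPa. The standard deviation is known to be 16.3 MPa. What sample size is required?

For a mean, the margin of error is E = z·σ/√n, so n = (zσ/E)².
At 98% confidence, z = 2.326.
n = (2.326 × 16.3 / 3.75)² = 102.22
Round up: n = 103.

103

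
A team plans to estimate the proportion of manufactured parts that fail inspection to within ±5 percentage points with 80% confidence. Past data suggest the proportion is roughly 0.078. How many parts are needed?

For a proportion with margin E = 0.05 at 80% confidence, z = 1.282.
n = p̂(1−p̂)(z/E)² = 0.078 × 0.922 × (1.282/0.05)² = 47.28
Round up: n = 48.

48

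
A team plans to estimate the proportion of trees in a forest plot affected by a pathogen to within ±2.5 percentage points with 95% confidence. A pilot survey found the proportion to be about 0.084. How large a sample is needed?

For a proportion with margin E = 0.025 at 95% confidence, z = 1.960.
n = p̂(1−p̂)(z/E)² = 0.084 × 0.916 × (1.960/0.025)² = 472.94
Round up: n = 473.

473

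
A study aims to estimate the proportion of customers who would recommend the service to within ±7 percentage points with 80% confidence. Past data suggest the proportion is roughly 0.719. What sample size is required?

68

For a proportion with margin E = 0.07 at 80% confidence, z = 1.282.
n = p̂(1−p̂)(z/E)² = 0.719 × 0.281 × (1.282/0.07)² = 67.77
Round up: n = 68.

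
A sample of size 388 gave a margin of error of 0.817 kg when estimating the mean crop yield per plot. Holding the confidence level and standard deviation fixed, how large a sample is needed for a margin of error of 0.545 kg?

872

Margin of error scales as 1/√n, so n₂ = n₁·(E₁/E₂)².
n₂ = 388 × (0.817/0.545)² = 388 × 2.247 = 871.84
Round up: n₂ = 872.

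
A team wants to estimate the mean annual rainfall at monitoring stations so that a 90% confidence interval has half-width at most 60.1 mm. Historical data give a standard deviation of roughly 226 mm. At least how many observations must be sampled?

39

For a mean, the margin of error is E = z·σ/√n, so n = (zσ/E)².
At 90% confidence, z = 1.645.
n = (1.645 × 226 / 60.1)² = 38.26
Round up: n = 39.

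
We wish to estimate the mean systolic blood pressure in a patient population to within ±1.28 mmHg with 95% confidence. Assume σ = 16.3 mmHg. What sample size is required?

For a mean, the margin of error is E = z·σ/√n, so n = (zσ/E)².
At 95% confidence, z = 1.960.
n = (1.960 × 16.3 / 1.28)² = 622.97
Round up: n = 623.

623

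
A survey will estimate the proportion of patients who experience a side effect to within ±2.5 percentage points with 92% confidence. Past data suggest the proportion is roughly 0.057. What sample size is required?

264

For a proportion with margin E = 0.025 at 92% confidence, z = 1.751.
n = p̂(1−p̂)(z/E)² = 0.057 × 0.943 × (1.751/0.025)² = 263.68
Round up: n = 264.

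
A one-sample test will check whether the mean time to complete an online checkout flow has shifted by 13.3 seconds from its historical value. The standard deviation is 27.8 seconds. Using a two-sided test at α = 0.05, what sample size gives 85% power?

40

For a one-sample z-test, n = ((z_{α/2} + z_β)·σ/δ)².
z_{α/2} = 1.960 (two-sided α = 0.05); z_β = 1.036 (power 85% → β = 0.15).
n = (2.996 × 27.8 / 13.3)² = 39.22
Round up: n = 40.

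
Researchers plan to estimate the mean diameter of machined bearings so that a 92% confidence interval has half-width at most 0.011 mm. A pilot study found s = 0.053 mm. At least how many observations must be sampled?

For a mean, the margin of error is E = z·σ/√n, so n = (zσ/E)².
At 92% confidence, z = 1.751.
n = (1.751 × 0.053 / 0.011)² = 71.18
Round up: n = 72.

72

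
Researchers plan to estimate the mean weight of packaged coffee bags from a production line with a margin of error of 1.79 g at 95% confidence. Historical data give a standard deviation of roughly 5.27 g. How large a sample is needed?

n = 34

For a mean, the margin of error is E = z·σ/√n, so n = (zσ/E)².
At 95% confidence, z = 1.960.
n = (1.960 × 5.27 / 1.79)² = 33.30
Round up: n = 34.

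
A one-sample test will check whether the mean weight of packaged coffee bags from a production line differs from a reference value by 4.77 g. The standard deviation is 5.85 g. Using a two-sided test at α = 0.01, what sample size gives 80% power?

For a one-sample z-test, n = ((z_{α/2} + z_β)·σ/δ)².
z_{α/2} = 2.576 (two-sided α = 0.01); z_β = 0.842 (power 80% → β = 0.2).
n = (3.418 × 5.85 / 4.77)² = 17.57
Round up: n = 18.

18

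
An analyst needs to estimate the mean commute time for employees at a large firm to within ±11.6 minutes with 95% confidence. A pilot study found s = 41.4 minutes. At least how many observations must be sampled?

For a mean, the margin of error is E = z·σ/√n, so n = (zσ/E)².
At 95% confidence, z = 1.960.
n = (1.960 × 41.4 / 11.6)² = 48.93
Round up: n = 49.

49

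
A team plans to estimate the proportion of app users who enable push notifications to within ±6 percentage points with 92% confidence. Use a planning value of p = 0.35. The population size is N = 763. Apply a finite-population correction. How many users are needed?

For a proportion with margin E = 0.06 at 92% confidence, z = 1.751.
n = p̂(1−p̂)(z/E)² = 0.35 × 0.65 × (1.751/0.06)² = 193.75 — call this n₀.
Finite-population correction with N = 763: n = n₀ / (1 + (n₀−1)/N) = 193.75 / 1.253 = 154.63
Round up: n = 155.

n = 155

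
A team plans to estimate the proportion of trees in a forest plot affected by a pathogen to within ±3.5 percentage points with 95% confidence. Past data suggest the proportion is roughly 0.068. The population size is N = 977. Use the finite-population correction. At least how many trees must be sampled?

For a proportion with margin E = 0.035 at 95% confidence, z = 1.960.
n = p̂(1−p̂)(z/E)² = 0.068 × 0.932 × (1.960/0.035)² = 198.75 — call this n₀.
Finite-population correction with N = 977: n = n₀ / (1 + (n₀−1)/N) = 198.75 / 1.202 = 165.35
Round up: n = 166.

166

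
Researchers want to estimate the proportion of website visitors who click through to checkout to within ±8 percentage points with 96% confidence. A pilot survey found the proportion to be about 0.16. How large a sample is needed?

n = 89

For a proportion with margin E = 0.08 at 96% confidence, z = 2.054.
n = p̂(1−p̂)(z/E)² = 0.16 × 0.84 × (2.054/0.08)² = 88.60
Round up: n = 89.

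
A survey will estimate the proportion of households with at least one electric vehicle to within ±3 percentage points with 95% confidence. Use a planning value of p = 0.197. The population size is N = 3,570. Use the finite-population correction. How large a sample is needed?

568

For a proportion with margin E = 0.03 at 95% confidence, z = 1.960.
n = p̂(1−p̂)(z/E)² = 0.197 × 0.803 × (1.960/0.03)² = 675.23 — call this n₀.
Finite-population correction with N = 3,570: n = n₀ / (1 + (n₀−1)/N) = 675.23 / 1.189 = 567.90
Round up: n = 568.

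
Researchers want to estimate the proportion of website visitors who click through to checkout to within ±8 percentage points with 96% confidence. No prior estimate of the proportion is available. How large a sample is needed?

165

For a proportion with margin E = 0.08 at 96% confidence, z = 2.054.
With no prior estimate, use p = 0.5, which maximizes p(1−p) at 0.25.
n = 0.25 × (z/E)² = 0.25 × (2.054/0.08)² = 164.80
Round up: n = 165.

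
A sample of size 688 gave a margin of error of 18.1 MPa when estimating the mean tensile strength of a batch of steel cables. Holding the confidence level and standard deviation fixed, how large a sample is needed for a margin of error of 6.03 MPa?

6199

Margin of error scales as 1/√n, so n₂ = n₁·(E₁/E₂)².
n₂ = 688 × (18.1/6.03)² = 688 × 9.01 = 6198.88
Round up: n₂ = 6199.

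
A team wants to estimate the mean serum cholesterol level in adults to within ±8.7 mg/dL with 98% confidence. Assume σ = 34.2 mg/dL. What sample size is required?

For a mean, the margin of error is E = z·σ/√n, so n = (zσ/E)².
At 98% confidence, z = 2.326.
n = (2.326 × 34.2 / 8.7)² = 83.61
Round up: n = 84.

84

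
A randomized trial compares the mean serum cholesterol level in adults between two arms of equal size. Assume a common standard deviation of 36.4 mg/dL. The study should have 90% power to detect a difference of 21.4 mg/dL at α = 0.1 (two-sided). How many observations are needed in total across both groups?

100 total

For two equal groups, n per group = 2·((z_{α/2} + z_β)·σ/δ)².
z_{α/2} = 1.645; z_β = 1.282 (power 90%).
n = 2 × (2.927 × 36.4 / 21.4)² = 2 × 24.79 = 49.58
Round up: n = 50 per group.
Total across both groups: 2 × 50 = 100.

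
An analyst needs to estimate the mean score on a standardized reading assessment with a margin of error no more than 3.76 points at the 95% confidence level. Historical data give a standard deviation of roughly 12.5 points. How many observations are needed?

For a mean, the margin of error is E = z·σ/√n, so n = (zσ/E)².
At 95% confidence, z = 1.960.
n = (1.960 × 12.5 / 3.76)² = 42.46
Round up: n = 43.

43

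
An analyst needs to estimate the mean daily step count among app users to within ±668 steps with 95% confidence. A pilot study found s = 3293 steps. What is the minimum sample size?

n = 94

For a mean, the margin of error is E = z·σ/√n, so n = (zσ/E)².
At 95% confidence, z = 1.960.
n = (1.960 × 3293 / 668)² = 93.36
Round up: n = 94.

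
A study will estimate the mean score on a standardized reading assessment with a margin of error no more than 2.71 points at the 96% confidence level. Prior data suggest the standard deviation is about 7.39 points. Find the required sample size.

For a mean, the margin of error is E = z·σ/√n, so n = (zσ/E)².
At 96% confidence, z = 2.054.
n = (2.054 × 7.39 / 2.71)² = 31.37
Round up: n = 32.

n = 32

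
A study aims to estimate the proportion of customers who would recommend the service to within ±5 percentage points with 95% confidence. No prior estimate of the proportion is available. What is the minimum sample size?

n = 385

For a proportion with margin E = 0.05 at 95% confidence, z = 1.960.
With no prior estimate, use p = 0.5, which maximizes p(1−p) at 0.25.
n = 0.25 × (z/E)² = 0.25 × (1.960/0.05)² = 384.16
Round up: n = 385.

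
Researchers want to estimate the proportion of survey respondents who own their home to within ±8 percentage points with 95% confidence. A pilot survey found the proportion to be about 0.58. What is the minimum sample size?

For a proportion with margin E = 0.08 at 95% confidence, z = 1.960.
n = p̂(1−p̂)(z/E)² = 0.58 × 0.42 × (1.960/0.08)² = 146.22
Round up: n = 147.

147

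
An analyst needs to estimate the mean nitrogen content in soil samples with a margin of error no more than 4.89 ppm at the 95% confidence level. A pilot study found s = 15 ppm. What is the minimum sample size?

37

For a mean, the margin of error is E = z·σ/√n, so n = (zσ/E)².
At 95% confidence, z = 1.960.
n = (1.960 × 15 / 4.89)² = 36.15
Round up: n = 37.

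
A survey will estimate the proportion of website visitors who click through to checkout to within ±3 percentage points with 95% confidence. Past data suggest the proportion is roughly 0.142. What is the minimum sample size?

521

For a proportion with margin E = 0.03 at 95% confidence, z = 1.960.
n = p̂(1−p̂)(z/E)² = 0.142 × 0.858 × (1.960/0.03)² = 520.05
Round up: n = 521.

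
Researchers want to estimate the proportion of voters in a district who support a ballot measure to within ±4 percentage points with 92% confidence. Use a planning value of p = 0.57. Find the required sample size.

For a proportion with margin E = 0.04 at 92% confidence, z = 1.751.
n = p̂(1−p̂)(z/E)² = 0.57 × 0.43 × (1.751/0.04)² = 469.67
Round up: n = 470.

470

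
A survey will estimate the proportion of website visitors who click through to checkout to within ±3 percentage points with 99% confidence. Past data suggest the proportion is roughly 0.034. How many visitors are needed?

243

For a proportion with margin E = 0.03 at 99% confidence, z = 2.576.
n = p̂(1−p̂)(z/E)² = 0.034 × 0.966 × (2.576/0.03)² = 242.16
Round up: n = 243.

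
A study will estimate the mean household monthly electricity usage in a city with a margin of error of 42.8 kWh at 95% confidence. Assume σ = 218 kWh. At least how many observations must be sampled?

For a mean, the margin of error is E = z·σ/√n, so n = (zσ/E)².
At 95% confidence, z = 1.960.
n = (1.960 × 218 / 42.8)² = 99.66
Round up: n = 100.

100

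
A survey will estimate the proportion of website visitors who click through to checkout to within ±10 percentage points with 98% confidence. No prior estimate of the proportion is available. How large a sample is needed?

For a proportion with margin E = 0.1 at 98% confidence, z = 2.326.
With no prior estimate, use p = 0.5, which maximizes p(1−p) at 0.25.
n = 0.25 × (z/E)² = 0.25 × (2.326/0.1)² = 135.26
Round up: n = 136.

136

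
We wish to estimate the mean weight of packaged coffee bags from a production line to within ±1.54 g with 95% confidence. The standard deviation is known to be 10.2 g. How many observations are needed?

n = 169

For a mean, the margin of error is E = z·σ/√n, so n = (zσ/E)².
At 95% confidence, z = 1.960.
n = (1.960 × 10.2 / 1.54)² = 168.53
Round up: n = 169.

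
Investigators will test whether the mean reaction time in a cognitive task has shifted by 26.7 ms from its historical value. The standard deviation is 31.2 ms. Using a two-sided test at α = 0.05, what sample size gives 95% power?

18

For a one-sample z-test, n = ((z_{α/2} + z_β)·σ/δ)².
z_{α/2} = 1.960 (two-sided α = 0.05); z_β = 1.645 (power 95% → β = 0.05).
n = (3.605 × 31.2 / 26.7)² = 17.75
Round up: n = 18.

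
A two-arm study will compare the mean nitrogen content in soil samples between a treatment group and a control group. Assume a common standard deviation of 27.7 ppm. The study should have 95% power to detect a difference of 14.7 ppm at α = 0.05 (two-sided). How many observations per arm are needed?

For two equal groups, n per group = 2·((z_{α/2} + z_β)·σ/δ)².
z_{α/2} = 1.960; z_β = 1.645 (power 95%).
n = 2 × (3.605 × 27.7 / 14.7)² = 2 × 46.15 = 92.30
Round up: n = 93 per group.

93 per group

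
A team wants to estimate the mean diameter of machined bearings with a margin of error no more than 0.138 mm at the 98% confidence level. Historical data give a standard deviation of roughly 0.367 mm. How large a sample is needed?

n = 39

For a mean, the margin of error is E = z·σ/√n, so n = (zσ/E)².
At 98% confidence, z = 2.326.
n = (2.326 × 0.367 / 0.138)² = 38.26
Round up: n = 39.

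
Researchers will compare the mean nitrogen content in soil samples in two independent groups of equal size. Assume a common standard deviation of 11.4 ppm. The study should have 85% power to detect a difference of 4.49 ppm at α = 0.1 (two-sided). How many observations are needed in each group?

For two equal groups, n per group = 2·((z_{α/2} + z_β)·σ/δ)².
z_{α/2} = 1.645; z_β = 1.036 (power 85%).
n = 2 × (2.681 × 11.4 / 4.49)² = 2 × 46.34 = 92.68
Round up: n = 93 per group.

93 per group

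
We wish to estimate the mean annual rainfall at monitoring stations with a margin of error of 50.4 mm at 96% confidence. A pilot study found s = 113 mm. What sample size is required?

n = 22

For a mean, the margin of error is E = z·σ/√n, so n = (zσ/E)².
At 96% confidence, z = 2.054.
n = (2.054 × 113 / 50.4)² = 21.21
Round up: n = 22.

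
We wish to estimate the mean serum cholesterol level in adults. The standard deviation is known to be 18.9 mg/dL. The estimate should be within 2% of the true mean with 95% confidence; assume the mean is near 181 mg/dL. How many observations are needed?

105

For a mean, the margin of error is E = z·σ/√n, so n = (zσ/E)².
At 95% confidence, z = 1.960.
E = 2% of 181 = 3.62 mg/dL.
n = (1.960 × 18.9 / 3.62)² = 104.72
Round up: n = 105.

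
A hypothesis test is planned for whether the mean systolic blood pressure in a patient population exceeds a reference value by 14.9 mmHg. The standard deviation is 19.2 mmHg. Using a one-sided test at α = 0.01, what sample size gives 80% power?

For a one-sample z-test, n = ((z_α + z_β)·σ/δ)².
z_α = 2.326 (one-sided α = 0.01); z_β = 0.842 (power 80% → β = 0.2).
n = (3.168 × 19.2 / 14.9)² = 16.66
Round up: n = 17.

17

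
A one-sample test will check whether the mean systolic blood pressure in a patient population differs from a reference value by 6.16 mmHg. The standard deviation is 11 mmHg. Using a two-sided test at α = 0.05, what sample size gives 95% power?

42

For a one-sample z-test, n = ((z_{α/2} + z_β)·σ/δ)².
z_{α/2} = 1.960 (two-sided α = 0.05); z_β = 1.645 (power 95% → β = 0.05).
n = (3.605 × 11 / 6.16)² = 41.44
Round up: n = 42.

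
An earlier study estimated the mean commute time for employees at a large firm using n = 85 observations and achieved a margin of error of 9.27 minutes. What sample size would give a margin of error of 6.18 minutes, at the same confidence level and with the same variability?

Margin of error scales as 1/√n, so n₂ = n₁·(E₁/E₂)².
n₂ = 85 × (9.27/6.18)² = 85 × 2.25 = 191.25
Round up: n₂ = 192.

n = 192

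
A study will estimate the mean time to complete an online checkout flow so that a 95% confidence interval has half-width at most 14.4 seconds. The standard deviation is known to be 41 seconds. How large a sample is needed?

For a mean, the margin of error is E = z·σ/√n, so n = (zσ/E)².
At 95% confidence, z = 1.960.
n = (1.960 × 41 / 14.4)² = 31.14
Round up: n = 32.

32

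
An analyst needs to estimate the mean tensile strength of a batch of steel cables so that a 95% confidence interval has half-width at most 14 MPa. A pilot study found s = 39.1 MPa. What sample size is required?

n = 30

For a mean, the margin of error is E = z·σ/√n, so n = (zσ/E)².
At 95% confidence, z = 1.960.
n = (1.960 × 39.1 / 14)² = 29.96
Round up: n = 30.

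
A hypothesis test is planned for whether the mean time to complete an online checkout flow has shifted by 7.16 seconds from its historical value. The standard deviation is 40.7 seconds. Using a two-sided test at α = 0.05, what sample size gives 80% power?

254

For a one-sample z-test, n = ((z_{α/2} + z_β)·σ/δ)².
z_{α/2} = 1.960 (two-sided α = 0.05); z_β = 0.842 (power 80% → β = 0.2).
n = (2.802 × 40.7 / 7.16)² = 253.69
Round up: n = 254.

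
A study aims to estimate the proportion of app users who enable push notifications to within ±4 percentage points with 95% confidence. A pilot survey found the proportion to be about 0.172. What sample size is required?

For a proportion with margin E = 0.04 at 95% confidence, z = 1.960.
n = p̂(1−p̂)(z/E)² = 0.172 × 0.828 × (1.960/0.04)² = 341.94
Round up: n = 342.

342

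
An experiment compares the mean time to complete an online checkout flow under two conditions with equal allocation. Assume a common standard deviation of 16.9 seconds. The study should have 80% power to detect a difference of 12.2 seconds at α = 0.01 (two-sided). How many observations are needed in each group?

45 per group

For two equal groups, n per group = 2·((z_{α/2} + z_β)·σ/δ)².
z_{α/2} = 2.576; z_β = 0.842 (power 80%).
n = 2 × (3.418 × 16.9 / 12.2)² = 2 × 22.42 = 44.84
Round up: n = 45 per group.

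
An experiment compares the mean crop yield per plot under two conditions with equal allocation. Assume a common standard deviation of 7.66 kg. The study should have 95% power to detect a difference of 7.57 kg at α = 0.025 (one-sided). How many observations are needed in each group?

For two equal groups, n per group = 2·((z_α + z_β)·σ/δ)².
z_α = 1.960; z_β = 1.645 (power 95%).
n = 2 × (3.605 × 7.66 / 7.57)² = 2 × 13.31 = 26.62
Round up: n = 27 per group.

27 per group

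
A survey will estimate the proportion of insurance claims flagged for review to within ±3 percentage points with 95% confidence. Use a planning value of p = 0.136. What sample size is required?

n = 502

For a proportion with margin E = 0.03 at 95% confidence, z = 1.960.
n = p̂(1−p̂)(z/E)² = 0.136 × 0.864 × (1.960/0.03)² = 501.56
Round up: n = 502.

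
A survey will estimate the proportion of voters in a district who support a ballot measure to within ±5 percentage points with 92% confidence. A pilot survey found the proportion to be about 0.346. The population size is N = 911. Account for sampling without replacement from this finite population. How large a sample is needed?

For a proportion with margin E = 0.05 at 92% confidence, z = 1.751.
n = p̂(1−p̂)(z/E)² = 0.346 × 0.654 × (1.751/0.05)² = 277.51 — call this n₀.
Finite-population correction with N = 911: n = n₀ / (1 + (n₀−1)/N) = 277.51 / 1.304 = 212.81
Round up: n = 213.

213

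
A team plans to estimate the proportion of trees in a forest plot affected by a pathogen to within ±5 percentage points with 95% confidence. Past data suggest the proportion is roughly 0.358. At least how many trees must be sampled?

For a proportion with margin E = 0.05 at 95% confidence, z = 1.960.
n = p̂(1−p̂)(z/E)² = 0.358 × 0.642 × (1.960/0.05)² = 353.18
Round up: n = 354.

354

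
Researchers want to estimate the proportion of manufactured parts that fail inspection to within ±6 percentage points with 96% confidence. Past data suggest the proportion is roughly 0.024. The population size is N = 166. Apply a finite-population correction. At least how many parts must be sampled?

For a proportion with margin E = 0.06 at 96% confidence, z = 2.054.
n = p̂(1−p̂)(z/E)² = 0.024 × 0.976 × (2.054/0.06)² = 27.45 — call this n₀.
Finite-population correction with N = 166: n = n₀ / (1 + (n₀−1)/N) = 27.45 / 1.159 = 23.68
Round up: n = 24.

24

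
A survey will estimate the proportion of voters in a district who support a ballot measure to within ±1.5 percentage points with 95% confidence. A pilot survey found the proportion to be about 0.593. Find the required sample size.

4121

For a proportion with margin E = 0.015 at 95% confidence, z = 1.960.
n = p̂(1−p̂)(z/E)² = 0.593 × 0.407 × (1.960/0.015)² = 4120.77
Round up: n = 4121.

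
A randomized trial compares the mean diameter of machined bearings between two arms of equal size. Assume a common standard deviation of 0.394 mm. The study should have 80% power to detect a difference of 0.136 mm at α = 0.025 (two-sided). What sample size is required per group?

160 per group

For two equal groups, n per group = 2·((z_{α/2} + z_β)·σ/δ)².
z_{α/2} = 2.241; z_β = 0.842 (power 80%).
n = 2 × (3.083 × 0.394 / 0.136)² = 2 × 79.77 = 159.54
Round up: n = 160 per group.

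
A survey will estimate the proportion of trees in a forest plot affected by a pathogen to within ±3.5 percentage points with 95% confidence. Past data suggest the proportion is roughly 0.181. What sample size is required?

465

For a proportion with margin E = 0.035 at 95% confidence, z = 1.960.
n = p̂(1−p̂)(z/E)² = 0.181 × 0.819 × (1.960/0.035)² = 464.88
Round up: n = 465.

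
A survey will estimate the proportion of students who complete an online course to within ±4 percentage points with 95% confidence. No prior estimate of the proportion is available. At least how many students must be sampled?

For a proportion with margin E = 0.04 at 95% confidence, z = 1.960.
With no prior estimate, use p = 0.5, which maximizes p(1−p) at 0.25.
n = 0.25 × (z/E)² = 0.25 × (1.960/0.04)² = 600.25
Round up: n = 601.

n = 601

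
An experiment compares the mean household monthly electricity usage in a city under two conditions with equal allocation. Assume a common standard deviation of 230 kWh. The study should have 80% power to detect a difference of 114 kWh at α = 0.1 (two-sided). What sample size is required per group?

51 per group

For two equal groups, n per group = 2·((z_{α/2} + z_β)·σ/δ)².
z_{α/2} = 1.645; z_β = 0.842 (power 80%).
n = 2 × (2.487 × 230 / 114)² = 2 × 25.18 = 50.36
Round up: n = 51 per group.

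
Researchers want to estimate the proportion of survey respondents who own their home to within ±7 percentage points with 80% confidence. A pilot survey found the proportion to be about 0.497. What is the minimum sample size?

For a proportion with margin E = 0.07 at 80% confidence, z = 1.282.
n = p̂(1−p̂)(z/E)² = 0.497 × 0.503 × (1.282/0.07)² = 83.85
Round up: n = 84.

n = 84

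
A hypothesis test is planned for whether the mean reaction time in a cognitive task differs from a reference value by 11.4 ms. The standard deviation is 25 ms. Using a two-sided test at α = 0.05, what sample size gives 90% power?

51

For a one-sample z-test, n = ((z_{α/2} + z_β)·σ/δ)².
z_{α/2} = 1.960 (two-sided α = 0.05); z_β = 1.282 (power 90% → β = 0.1).
n = (3.242 × 25 / 11.4)² = 50.55
Round up: n = 51.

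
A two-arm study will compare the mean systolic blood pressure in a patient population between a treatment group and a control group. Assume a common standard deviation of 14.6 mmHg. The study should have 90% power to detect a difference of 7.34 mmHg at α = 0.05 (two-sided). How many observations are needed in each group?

For two equal groups, n per group = 2·((z_{α/2} + z_β)·σ/δ)².
z_{α/2} = 1.960; z_β = 1.282 (power 90%).
n = 2 × (3.242 × 14.6 / 7.34)² = 2 × 41.59 = 83.18
Round up: n = 84 per group.

84 per group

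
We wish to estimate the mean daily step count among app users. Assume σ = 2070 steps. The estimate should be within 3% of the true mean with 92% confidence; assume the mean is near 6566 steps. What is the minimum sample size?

339

For a mean, the margin of error is E = z·σ/√n, so n = (zσ/E)².
At 92% confidence, z = 1.751.
E = 3% of 6566 = 197 steps.
n = (1.751 × 2070 / 197)² = 338.59
Round up: n = 339.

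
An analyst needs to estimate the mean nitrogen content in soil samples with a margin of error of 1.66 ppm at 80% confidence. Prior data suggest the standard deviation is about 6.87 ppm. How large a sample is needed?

n = 29

For a mean, the margin of error is E = z·σ/√n, so n = (zσ/E)².
At 80% confidence, z = 1.282.
n = (1.282 × 6.87 / 1.66)² = 28.15
Round up: n = 29.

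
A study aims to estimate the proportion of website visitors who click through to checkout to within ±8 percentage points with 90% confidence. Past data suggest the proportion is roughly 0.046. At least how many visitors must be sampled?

19

For a proportion with margin E = 0.08 at 90% confidence, z = 1.645.
n = p̂(1−p̂)(z/E)² = 0.046 × 0.954 × (1.645/0.08)² = 18.55
Round up: n = 19.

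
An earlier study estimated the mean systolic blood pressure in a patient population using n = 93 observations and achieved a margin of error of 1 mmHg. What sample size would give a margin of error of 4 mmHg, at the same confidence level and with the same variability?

n = 6

Margin of error scales as 1/√n, so n₂ = n₁·(E₁/E₂)².
n₂ = 93 × (1/4)² = 93 × 0.0625 = 5.81
Round up: n₂ = 6.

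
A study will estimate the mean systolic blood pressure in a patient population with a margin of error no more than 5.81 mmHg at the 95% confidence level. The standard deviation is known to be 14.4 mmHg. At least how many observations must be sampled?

24

For a mean, the margin of error is E = z·σ/√n, so n = (zσ/E)².
At 95% confidence, z = 1.960.
n = (1.960 × 14.4 / 5.81)² = 23.60
Round up: n = 24.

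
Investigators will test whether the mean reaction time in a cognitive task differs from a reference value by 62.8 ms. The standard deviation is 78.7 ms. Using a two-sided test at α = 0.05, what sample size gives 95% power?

For a one-sample z-test, n = ((z_{α/2} + z_β)·σ/δ)².
z_{α/2} = 1.960 (two-sided α = 0.05); z_β = 1.645 (power 95% → β = 0.05).
n = (3.605 × 78.7 / 62.8)² = 20.41
Round up: n = 21.

21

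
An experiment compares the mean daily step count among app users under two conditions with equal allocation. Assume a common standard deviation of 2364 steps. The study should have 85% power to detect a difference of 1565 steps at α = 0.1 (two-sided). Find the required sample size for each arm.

For two equal groups, n per group = 2·((z_{α/2} + z_β)·σ/δ)².
z_{α/2} = 1.645; z_β = 1.036 (power 85%).
n = 2 × (2.681 × 2364 / 1565)² = 2 × 16.40 = 32.80
Round up: n = 33 per group.

33 per group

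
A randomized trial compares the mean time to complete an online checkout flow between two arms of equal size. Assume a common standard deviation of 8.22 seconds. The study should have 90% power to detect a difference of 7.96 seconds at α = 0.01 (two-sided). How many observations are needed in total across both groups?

64 total

For two equal groups, n per group = 2·((z_{α/2} + z_β)·σ/δ)².
z_{α/2} = 2.576; z_β = 1.282 (power 90%).
n = 2 × (3.858 × 8.22 / 7.96)² = 2 × 15.87 = 31.74
Round up: n = 32 per group.
Total across both groups: 2 × 32 = 64.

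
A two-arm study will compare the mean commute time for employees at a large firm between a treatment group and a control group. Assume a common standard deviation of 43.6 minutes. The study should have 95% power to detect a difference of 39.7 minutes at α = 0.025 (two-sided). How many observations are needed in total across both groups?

74 total

For two equal groups, n per group = 2·((z_{α/2} + z_β)·σ/δ)².
z_{α/2} = 2.241; z_β = 1.645 (power 95%).
n = 2 × (3.886 × 43.6 / 39.7)² = 2 × 18.21 = 36.42
Round up: n = 37 per group.
Total across both groups: 2 × 37 = 74.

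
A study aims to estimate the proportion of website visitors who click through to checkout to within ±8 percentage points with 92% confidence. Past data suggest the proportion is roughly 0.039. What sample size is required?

18

For a proportion with margin E = 0.08 at 92% confidence, z = 1.751.
n = p̂(1−p̂)(z/E)² = 0.039 × 0.961 × (1.751/0.08)² = 17.95
Round up: n = 18.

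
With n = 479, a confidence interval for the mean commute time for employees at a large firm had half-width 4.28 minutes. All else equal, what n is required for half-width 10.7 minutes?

n = 77

Margin of error scales as 1/√n, so n₂ = n₁·(E₁/E₂)².
n₂ = 479 × (4.28/10.7)² = 479 × 0.16 = 76.64
Round up: n₂ = 77.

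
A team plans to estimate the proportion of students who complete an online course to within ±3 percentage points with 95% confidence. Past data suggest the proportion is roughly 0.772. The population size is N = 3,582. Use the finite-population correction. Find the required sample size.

For a proportion with margin E = 0.03 at 95% confidence, z = 1.960.
n = p̂(1−p̂)(z/E)² = 0.772 × 0.228 × (1.960/0.03)² = 751.31 — call this n₀.
Finite-population correction with N = 3,582: n = n₀ / (1 + (n₀−1)/N) = 751.31 / 1.209 = 621.43
Round up: n = 622.

n = 622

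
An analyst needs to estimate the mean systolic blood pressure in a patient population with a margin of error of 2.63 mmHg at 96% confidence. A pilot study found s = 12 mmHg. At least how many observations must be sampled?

For a mean, the margin of error is E = z·σ/√n, so n = (zσ/E)².
At 96% confidence, z = 2.054.
n = (2.054 × 12 / 2.63)² = 87.83
Round up: n = 88.

n = 88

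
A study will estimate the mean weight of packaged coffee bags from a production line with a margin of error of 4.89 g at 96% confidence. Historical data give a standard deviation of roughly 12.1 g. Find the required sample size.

n = 26

For a mean, the margin of error is E = z·σ/√n, so n = (zσ/E)².
At 96% confidence, z = 2.054.
n = (2.054 × 12.1 / 4.89)² = 25.83
Round up: n = 26.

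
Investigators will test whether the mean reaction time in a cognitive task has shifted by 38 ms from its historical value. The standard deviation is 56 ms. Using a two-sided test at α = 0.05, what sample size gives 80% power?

18

For a one-sample z-test, n = ((z_{α/2} + z_β)·σ/δ)².
z_{α/2} = 1.960 (two-sided α = 0.05); z_β = 0.842 (power 80% → β = 0.2).
n = (2.802 × 56 / 38)² = 17.05
Round up: n = 18.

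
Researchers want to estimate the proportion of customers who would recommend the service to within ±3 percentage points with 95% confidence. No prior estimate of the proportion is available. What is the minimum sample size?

For a proportion with margin E = 0.03 at 95% confidence, z = 1.960.
With no prior estimate, use p = 0.5, which maximizes p(1−p) at 0.25.
n = 0.25 × (z/E)² = 0.25 × (1.960/0.03)² = 1067.11
Round up: n = 1068.

1068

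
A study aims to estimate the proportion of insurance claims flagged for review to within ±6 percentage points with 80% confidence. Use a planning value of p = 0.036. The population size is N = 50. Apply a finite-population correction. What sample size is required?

13

For a proportion with margin E = 0.06 at 80% confidence, z = 1.282.
n = p̂(1−p̂)(z/E)² = 0.036 × 0.964 × (1.282/0.06)² = 15.84 — call this n₀.
Finite-population correction with N = 50: n = n₀ / (1 + (n₀−1)/N) = 15.84 / 1.297 = 12.21
Round up: n = 13.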